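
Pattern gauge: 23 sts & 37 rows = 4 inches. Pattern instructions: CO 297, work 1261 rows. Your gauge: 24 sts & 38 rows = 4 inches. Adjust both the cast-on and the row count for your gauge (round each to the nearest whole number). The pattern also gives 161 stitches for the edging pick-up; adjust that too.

Cast on 310 stitches; work 1295 rows; edging pick-up 168 stitches.

Stitches: 297 × 24/23 = 309.91 → 310.
Rows: 1261 × 38/37 = 1295.08 → 1295.
edging pick-up: 161 × 24/23 = 168.00 → 168.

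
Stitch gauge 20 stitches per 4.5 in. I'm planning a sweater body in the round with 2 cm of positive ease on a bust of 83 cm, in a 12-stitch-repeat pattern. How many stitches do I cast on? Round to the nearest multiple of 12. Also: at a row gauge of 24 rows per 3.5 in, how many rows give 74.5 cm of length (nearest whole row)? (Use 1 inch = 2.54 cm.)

Finished = 83 + 2 = 85 cm.
85 cm × 1/2.54 = 33.46 inches.
20/4.5 = 4.444 sts per in; 33.46 × 4.444 = 148.73 sts.
Nearest multiple of 12 → 144.
74.5 cm = 29.33 inches; × 6.857 = 201.12 → 201 rows.

Cast on 144 stitches; work 201 rows.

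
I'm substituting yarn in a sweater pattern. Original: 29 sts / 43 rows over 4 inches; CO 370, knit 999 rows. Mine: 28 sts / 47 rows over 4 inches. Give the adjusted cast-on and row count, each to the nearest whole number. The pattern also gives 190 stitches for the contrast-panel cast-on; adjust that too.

Cast on 357 stitches; work 1092 rows; contrast-panel cast-on 183 stitches.

Stitches: 370 × 28/29 = 357.24 → 357.
Rows: 999 × 47/43 = 1091.93 → 1092.
contrast-panel cast-on: 190 × 28/29 = 183.45 → 183.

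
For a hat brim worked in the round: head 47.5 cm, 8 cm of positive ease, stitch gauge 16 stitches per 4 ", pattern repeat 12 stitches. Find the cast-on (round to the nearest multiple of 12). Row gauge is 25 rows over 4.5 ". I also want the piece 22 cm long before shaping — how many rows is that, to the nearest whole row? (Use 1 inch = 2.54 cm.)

Finished = 47.5 + 8 = 55.5 cm.
55.5 cm × 1/2.54 = 21.85 inches.
16/4 = 4 sts per in; 21.85 × 4 = 87.40 sts.
Nearest multiple of 12 → 84.
22 cm = 8.66 inches; × 5.556 = 48.12 → 48 rows.

Cast on 84 stitches; work 48 rows.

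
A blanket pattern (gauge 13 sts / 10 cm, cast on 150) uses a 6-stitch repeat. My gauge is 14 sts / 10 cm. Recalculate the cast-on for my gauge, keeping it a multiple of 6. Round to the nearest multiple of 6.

150 × 14 / 13 = 161.54.
Nearest multiple of 6: 162.

162 stitches.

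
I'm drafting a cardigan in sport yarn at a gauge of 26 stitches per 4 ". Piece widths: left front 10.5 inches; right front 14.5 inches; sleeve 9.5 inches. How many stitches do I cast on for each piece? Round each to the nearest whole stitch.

Rate = 26/4 = 6.5 sts per in.
left front: 10.5 × 6.5 = 68.25 → 68.
right front: 14.5 × 6.5 = 94.25 → 94.
sleeve: 9.5 × 6.5 = 61.75 → 62.

left front 68; right front 94; sleeve 62.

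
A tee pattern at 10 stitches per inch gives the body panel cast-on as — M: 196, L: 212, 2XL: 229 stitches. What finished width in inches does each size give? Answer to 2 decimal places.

M 19.60 inches; L 21.20 inches; 2XL 22.90 inches.

10/1 = 10 sts per in.
M: 196 / 10 = 19.600 → 19.60 in.
L: 212 / 10 = 21.200 → 21.20 in.
2XL: 229 / 10 = 22.900 → 22.90 in.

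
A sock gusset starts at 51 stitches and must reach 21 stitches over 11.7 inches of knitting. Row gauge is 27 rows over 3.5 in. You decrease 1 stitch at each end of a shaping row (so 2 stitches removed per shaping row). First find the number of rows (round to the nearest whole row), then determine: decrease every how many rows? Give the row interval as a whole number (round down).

Decrease every 6th row.

Rows = 11.7 × 7.714 = 90.3 → 90 rows.
Stitches to remove: 30 → 15 shaping rows (at 2 st each).
90 / 15 = 6.00 → every 6 rows.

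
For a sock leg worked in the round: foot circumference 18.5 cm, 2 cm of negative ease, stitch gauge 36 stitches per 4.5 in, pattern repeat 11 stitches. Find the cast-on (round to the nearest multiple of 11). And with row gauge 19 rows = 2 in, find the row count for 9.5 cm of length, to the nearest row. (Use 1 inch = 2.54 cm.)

Cast on 55 stitches; work 36 rows.

Finished = 18.5 − 2 = 16.5 cm.
16.5 cm × 1/2.54 = 6.50 inches.
36/4.5 = 8 sts per in; 6.50 × 8 = 51.97 sts.
Nearest multiple of 11 → 55.
9.5 cm = 3.74 inches; × 9.5 = 35.53 → 36 rows.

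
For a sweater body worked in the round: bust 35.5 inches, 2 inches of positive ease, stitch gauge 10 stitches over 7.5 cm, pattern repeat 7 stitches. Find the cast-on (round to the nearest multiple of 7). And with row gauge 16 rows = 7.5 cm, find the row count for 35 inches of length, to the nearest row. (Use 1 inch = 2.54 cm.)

Cast on 126 stitches; work 190 rows.

Finished = 35.5 + 2 = 37.5 inches.
37.5 inches × 2.54 = 95.25 cm.
10/7.5 = 1.333 sts per cm; 95.25 × 1.333 = 127.00 sts.
Nearest multiple of 7 → 126.
35 inches = 88.90 cm; × 2.133 = 189.65 → 190 rows.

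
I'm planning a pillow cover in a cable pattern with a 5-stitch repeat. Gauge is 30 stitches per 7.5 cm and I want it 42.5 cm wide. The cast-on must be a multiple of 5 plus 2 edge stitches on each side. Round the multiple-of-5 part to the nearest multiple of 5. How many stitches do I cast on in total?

169 stitches.

30 / 7.5 = 4 sts per cm.
42.5 × 4 = 170.00 sts.
Less 4 edge sts → 166.00 for the repeat.
Nearest multiple of 5: 165.
Add back 4 edge sts → 169.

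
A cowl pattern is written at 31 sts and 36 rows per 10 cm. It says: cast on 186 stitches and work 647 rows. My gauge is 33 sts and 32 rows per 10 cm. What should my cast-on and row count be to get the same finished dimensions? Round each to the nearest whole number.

Cast on 198 stitches; work 575 rows.

Stitches: 186 × 33/31 = 198.00 → 198.
Rows: 647 × 32/36 = 575.11 → 575.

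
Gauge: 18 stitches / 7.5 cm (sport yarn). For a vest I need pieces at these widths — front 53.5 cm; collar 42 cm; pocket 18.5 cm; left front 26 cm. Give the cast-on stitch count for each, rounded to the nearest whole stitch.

Rate = 18/7.5 = 2.4 sts per cm.
front: 53.5 × 2.4 = 128.40 → 128.
collar: 42 × 2.4 = 100.80 → 101.
pocket: 18.5 × 2.4 = 44.40 → 44.
left front: 26 × 2.4 = 62.40 → 62.

front 128; collar 101; pocket 44; left front 62.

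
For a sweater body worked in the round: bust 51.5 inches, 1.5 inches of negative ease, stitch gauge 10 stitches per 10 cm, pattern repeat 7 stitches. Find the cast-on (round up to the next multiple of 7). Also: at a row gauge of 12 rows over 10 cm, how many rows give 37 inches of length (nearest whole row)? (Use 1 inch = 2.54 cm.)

Finished = 51.5 − 1.5 = 50 inches.
50 inches × 2.54 = 127.00 cm.
10/10 = 1 sts per cm; 127.00 × 1 = 127.00 sts.
Next multiple of 7 → 133.
37 inches = 93.98 cm; × 1.2 = 112.78 → 113 rows.

Cast on 133 stitches; work 113 rows.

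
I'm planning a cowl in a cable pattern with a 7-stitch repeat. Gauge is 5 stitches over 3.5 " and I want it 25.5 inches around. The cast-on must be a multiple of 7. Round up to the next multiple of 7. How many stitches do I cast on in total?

5 / 3.5 = 1.429 sts per inch.
25.5 × 1.429 = 36.43 sts.
Next multiple of 7: 42.

42 stitches.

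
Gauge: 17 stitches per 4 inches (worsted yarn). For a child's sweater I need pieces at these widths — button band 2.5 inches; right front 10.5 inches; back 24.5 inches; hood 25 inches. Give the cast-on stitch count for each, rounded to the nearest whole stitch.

Rate = 17/4 = 4.25 sts per in.
button band: 2.5 × 4.25 = 10.62 → 11.
right front: 10.5 × 4.25 = 44.62 → 45.
back: 24.5 × 4.25 = 104.12 → 104.
hood: 25 × 4.25 = 106.25 → 106.

button band 11; right front 45; back 104; hood 106.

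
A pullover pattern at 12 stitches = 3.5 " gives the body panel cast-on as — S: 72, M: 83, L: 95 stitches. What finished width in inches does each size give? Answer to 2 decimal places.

12/3.5 = 3.429 sts per in.
S: 72 / 3.429 = 21.000 → 21.00 in.
M: 83 / 3.429 = 24.208 → 24.21 in.
L: 95 / 3.429 = 27.708 → 27.71 in.

S 21.00 inches; M 24.21 inches; L 27.71 inches.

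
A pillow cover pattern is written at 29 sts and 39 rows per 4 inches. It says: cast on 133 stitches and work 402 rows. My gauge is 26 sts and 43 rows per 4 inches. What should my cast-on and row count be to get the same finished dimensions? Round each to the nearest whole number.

Stitches: 133 × 26/29 = 119.24 → 119.
Rows: 402 × 43/39 = 443.23 → 443.

Cast on 119 stitches; work 443 rows.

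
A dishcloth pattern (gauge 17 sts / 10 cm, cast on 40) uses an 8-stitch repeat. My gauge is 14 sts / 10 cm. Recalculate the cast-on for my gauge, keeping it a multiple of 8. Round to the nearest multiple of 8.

40 × 14 / 17 = 32.94.
Nearest multiple of 8: 32.

32 stitches.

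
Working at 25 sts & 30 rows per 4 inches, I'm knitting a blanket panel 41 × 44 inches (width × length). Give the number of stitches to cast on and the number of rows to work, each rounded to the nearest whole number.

Stitch gauge = 25/4 = 6.25 sts/in; 41 × 6.25 = 256.25 → 256 sts.
Row gauge = 30/4 = 7.5 rows/in; 44 × 7.5 = 330.00 → 330 rows.

Cast on 256 stitches and work 330 rows.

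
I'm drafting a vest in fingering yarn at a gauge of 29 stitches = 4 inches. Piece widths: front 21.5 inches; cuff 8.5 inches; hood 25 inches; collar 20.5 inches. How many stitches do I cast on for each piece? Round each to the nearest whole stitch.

Rate = 29/4 = 7.25 sts per in.
front: 21.5 × 7.25 = 155.88 → 156.
cuff: 8.5 × 7.25 = 61.62 → 62.
hood: 25 × 7.25 = 181.25 → 181.
collar: 20.5 × 7.25 = 148.62 → 149.

front 156; cuff 62; hood 181; collar 149.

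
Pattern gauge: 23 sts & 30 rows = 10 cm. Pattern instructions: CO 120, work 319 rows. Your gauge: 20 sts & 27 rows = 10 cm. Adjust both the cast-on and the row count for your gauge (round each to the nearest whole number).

Stitches: 120 × 20/23 = 104.35 → 104.
Rows: 319 × 27/30 = 287.10 → 287.

Cast on 104 stitches; work 287 rows.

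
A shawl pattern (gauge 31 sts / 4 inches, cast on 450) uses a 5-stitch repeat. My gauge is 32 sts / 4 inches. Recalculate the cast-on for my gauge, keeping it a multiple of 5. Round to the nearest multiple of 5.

465 stitches.

450 × 32 / 31 = 464.52.
Nearest multiple of 5: 465.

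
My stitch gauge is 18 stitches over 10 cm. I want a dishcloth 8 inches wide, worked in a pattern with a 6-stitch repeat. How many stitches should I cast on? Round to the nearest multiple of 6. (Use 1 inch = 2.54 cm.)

CO 36 sts.

8 in = 8 × 2.54 = 20.32 cm.
18 / 10 = 1.8 sts/cm.
20.32 × 1.8 = 36.58 sts.
→ 36.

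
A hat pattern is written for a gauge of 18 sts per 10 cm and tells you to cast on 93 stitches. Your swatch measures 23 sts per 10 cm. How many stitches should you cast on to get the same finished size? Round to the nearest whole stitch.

CO 119 sts.

Scale factor = 23 / 18 = 1.278.
93 × 23 / 18 = 118.83 sts.
→ 119 sts.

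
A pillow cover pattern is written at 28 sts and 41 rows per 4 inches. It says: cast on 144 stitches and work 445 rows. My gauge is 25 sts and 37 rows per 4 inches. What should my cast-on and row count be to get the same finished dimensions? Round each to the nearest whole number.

Cast on 129 stitches; work 402 rows.

Stitches: 144 × 25/28 = 128.57 → 129.
Rows: 445 × 37/41 = 401.59 → 402.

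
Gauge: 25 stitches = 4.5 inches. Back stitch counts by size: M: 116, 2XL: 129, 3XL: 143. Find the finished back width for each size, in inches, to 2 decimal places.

M 20.88 inches; 2XL 23.22 inches; 3XL 25.74 inches.

25/4.5 = 5.556 sts per in.
M: 116 / 5.556 = 20.880 → 20.88 in.
2XL: 129 / 5.556 = 23.220 → 23.22 in.
3XL: 143 / 5.556 = 25.740 → 25.74 in.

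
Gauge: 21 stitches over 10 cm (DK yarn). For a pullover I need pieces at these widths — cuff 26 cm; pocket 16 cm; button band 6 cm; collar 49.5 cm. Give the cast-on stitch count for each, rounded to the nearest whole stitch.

cuff 55; pocket 34; button band 13; collar 104.

Rate = 21/10 = 2.1 sts per cm.
cuff: 26 × 2.1 = 54.60 → 55.
pocket: 16 × 2.1 = 33.60 → 34.
button band: 6 × 2.1 = 12.60 → 13.
collar: 49.5 × 2.1 = 103.95 → 104.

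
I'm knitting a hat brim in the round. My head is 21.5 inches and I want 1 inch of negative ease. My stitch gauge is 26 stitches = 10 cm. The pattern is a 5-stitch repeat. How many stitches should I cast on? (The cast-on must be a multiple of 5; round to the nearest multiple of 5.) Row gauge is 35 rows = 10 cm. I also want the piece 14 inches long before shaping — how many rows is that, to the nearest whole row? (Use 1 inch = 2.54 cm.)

Finished = 21.5 − 1 = 20.5 inches.
20.5 inches × 2.54 = 52.07 cm.
26/10 = 2.6 sts per cm; 52.07 × 2.6 = 135.38 sts.
Nearest multiple of 5 → 135.
14 inches = 35.56 cm; × 3.5 = 124.46 → 124 rows.

Cast on 135 stitches; work 124 rows.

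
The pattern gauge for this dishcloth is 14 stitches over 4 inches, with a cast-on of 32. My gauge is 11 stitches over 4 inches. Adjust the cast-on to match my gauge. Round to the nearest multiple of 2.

Scale factor = 11 / 14 = 0.786.
32 × 11 / 14 = 25.14 sts.
→ 26 sts.

CO 26 sts.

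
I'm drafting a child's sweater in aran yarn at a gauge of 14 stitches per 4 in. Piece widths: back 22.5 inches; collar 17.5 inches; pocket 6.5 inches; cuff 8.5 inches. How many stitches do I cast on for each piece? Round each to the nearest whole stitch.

Rate = 14/4 = 3.5 sts per in.
back: 22.5 × 3.5 = 78.75 → 79.
collar: 17.5 × 3.5 = 61.25 → 61.
pocket: 6.5 × 3.5 = 22.75 → 23.
cuff: 8.5 × 3.5 = 29.75 → 30.

back 79; collar 61; pocket 23; cuff 30.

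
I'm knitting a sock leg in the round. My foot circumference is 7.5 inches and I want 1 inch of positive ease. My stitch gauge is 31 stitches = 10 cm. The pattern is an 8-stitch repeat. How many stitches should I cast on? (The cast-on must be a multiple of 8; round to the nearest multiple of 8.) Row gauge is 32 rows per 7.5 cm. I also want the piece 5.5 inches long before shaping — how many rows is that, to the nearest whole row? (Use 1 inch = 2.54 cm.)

Cast on 64 stitches; work 60 rows.

Finished = 7.5 + 1 = 8.5 inches.
8.5 inches × 2.54 = 21.59 cm.
31/10 = 3.1 sts per cm; 21.59 × 3.1 = 66.93 sts.
Nearest multiple of 8 → 64.
5.5 inches = 13.97 cm; × 4.267 = 59.61 → 60 rows.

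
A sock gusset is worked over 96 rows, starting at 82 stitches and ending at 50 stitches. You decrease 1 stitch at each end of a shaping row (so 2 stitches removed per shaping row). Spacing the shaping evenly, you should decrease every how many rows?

Decrease every 6th row.

Stitches to remove: |50 − 82| = 32.
Shaping rows needed: 32 / 2 = 16.
96 rows / 16 = every 6 rows.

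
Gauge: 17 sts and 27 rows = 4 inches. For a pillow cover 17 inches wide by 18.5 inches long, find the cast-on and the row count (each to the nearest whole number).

Cast on 72 stitches and work 125 rows.

Stitch gauge = 17/4 = 4.25 sts/in; 17 × 4.25 = 72.25 → 72 sts.
Row gauge = 27/4 = 6.75 rows/in; 18.5 × 6.75 = 124.88 → 125 rows.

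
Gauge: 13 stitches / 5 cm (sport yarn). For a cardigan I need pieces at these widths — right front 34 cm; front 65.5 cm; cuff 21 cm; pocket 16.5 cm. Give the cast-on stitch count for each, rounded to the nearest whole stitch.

right front 88; front 170; cuff 55; pocket 43.

Rate = 13/5 = 2.6 sts per cm.
right front: 34 × 2.6 = 88.40 → 88.
front: 65.5 × 2.6 = 170.30 → 170.
cuff: 21 × 2.6 = 54.60 → 55.
pocket: 16.5 × 2.6 = 42.90 → 43.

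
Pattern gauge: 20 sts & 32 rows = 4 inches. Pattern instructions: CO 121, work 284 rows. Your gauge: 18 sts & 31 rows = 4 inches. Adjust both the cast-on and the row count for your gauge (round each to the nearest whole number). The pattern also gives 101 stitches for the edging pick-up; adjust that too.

Cast on 109 stitches; work 275 rows; edging pick-up 91 stitches.

Stitches: 121 × 18/20 = 108.90 → 109.
Rows: 284 × 31/32 = 275.12 → 275.
edging pick-up: 101 × 18/20 = 90.90 → 91.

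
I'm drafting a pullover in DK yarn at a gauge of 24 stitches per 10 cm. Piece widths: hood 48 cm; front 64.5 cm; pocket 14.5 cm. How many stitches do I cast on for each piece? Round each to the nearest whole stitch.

hood 115; front 155; pocket 35.

Rate = 24/10 = 2.4 sts per cm.
hood: 48 × 2.4 = 115.20 → 115.
front: 64.5 × 2.4 = 154.80 → 155.
pocket: 14.5 × 2.4 = 34.80 → 35.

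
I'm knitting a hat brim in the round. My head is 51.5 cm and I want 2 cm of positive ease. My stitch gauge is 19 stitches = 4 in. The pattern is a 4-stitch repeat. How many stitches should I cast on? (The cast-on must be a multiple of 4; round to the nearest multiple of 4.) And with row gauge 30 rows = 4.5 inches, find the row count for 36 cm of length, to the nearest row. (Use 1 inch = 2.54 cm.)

Finished = 51.5 + 2 = 53.5 cm.
53.5 cm × 1/2.54 = 21.06 inches.
19/4 = 4.75 sts per in; 21.06 × 4.75 = 100.05 sts.
Nearest multiple of 4 → 100.
36 cm = 14.17 inches; × 6.667 = 94.49 → 94 rows.

Cast on 100 stitches; work 94 rows.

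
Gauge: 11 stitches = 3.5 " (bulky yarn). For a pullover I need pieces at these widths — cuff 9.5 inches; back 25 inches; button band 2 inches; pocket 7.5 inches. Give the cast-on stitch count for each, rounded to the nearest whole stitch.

cuff 30; back 79; button band 6; pocket 24.

Rate = 11/3.5 = 3.143 sts per in.
cuff: 9.5 × 3.143 = 29.86 → 30.
back: 25 × 3.143 = 78.57 → 79.
button band: 2 × 3.143 = 6.29 → 6.
pocket: 7.5 × 3.143 = 23.57 → 24.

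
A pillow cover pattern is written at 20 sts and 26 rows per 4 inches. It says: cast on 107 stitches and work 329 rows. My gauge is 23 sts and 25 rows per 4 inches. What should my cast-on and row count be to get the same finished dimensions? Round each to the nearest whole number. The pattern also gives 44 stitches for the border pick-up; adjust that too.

Cast on 123 stitches; work 316 rows; border pick-up 51 stitches.

Stitches: 107 × 23/20 = 123.05 → 123.
Rows: 329 × 25/26 = 316.35 → 316.
border pick-up: 44 × 23/20 = 50.60 → 51.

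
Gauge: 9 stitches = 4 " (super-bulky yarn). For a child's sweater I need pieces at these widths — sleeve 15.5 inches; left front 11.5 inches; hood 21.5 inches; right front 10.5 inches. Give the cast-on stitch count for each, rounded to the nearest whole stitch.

sleeve 35; left front 26; hood 48; right front 24.

Rate = 9/4 = 2.25 sts per in.
sleeve: 15.5 × 2.25 = 34.88 → 35.
left front: 11.5 × 2.25 = 25.88 → 26.
hood: 21.5 × 2.25 = 48.38 → 48.
right front: 10.5 × 2.25 = 23.62 → 24.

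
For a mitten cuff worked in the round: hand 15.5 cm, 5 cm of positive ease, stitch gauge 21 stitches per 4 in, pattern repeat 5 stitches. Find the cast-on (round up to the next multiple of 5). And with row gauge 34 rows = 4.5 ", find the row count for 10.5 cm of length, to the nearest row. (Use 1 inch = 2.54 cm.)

Finished = 15.5 + 5 = 20.5 cm.
20.5 cm × 1/2.54 = 8.07 inches.
21/4 = 5.25 sts per in; 8.07 × 5.25 = 42.37 sts.
Next multiple of 5 → 45.
10.5 cm = 4.13 inches; × 7.556 = 31.23 → 31 rows.

Cast on 45 stitches; work 31 rows.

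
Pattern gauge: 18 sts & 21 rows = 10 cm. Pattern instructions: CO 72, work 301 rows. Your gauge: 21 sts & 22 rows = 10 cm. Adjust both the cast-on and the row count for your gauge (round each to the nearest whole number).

Cast on 84 stitches; work 315 rows.

Stitches: 72 × 21/18 = 84.00 → 84.
Rows: 301 × 22/21 = 315.33 → 315.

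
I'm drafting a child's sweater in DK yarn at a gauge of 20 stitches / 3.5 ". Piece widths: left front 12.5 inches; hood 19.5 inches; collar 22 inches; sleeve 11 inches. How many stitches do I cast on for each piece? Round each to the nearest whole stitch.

left front 71; hood 111; collar 126; sleeve 63.

Rate = 20/3.5 = 5.714 sts per in.
left front: 12.5 × 5.714 = 71.43 → 71.
hood: 19.5 × 5.714 = 111.43 → 111.
collar: 22 × 5.714 = 125.71 → 126.
sleeve: 11 × 5.714 = 62.86 → 63.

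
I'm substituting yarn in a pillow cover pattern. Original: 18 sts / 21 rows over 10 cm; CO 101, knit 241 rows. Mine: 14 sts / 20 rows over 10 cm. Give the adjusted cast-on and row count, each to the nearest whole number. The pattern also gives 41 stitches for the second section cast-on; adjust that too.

Stitches: 101 × 14/18 = 78.56 → 79.
Rows: 241 × 20/21 = 229.52 → 230.
second section cast-on: 41 × 14/18 = 31.89 → 32.

Cast on 79 stitches; work 230 rows; second section cast-on 32 stitches.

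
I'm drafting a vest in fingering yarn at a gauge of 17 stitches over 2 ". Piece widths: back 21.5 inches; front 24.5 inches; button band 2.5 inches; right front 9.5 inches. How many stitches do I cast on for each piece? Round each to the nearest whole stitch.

back 183; front 208; button band 21; right front 81.

Rate = 17/2 = 8.5 sts per in.
back: 21.5 × 8.5 = 182.75 → 183.
front: 24.5 × 8.5 = 208.25 → 208.
button band: 2.5 × 8.5 = 21.25 → 21.
right front: 9.5 × 8.5 = 80.75 → 81.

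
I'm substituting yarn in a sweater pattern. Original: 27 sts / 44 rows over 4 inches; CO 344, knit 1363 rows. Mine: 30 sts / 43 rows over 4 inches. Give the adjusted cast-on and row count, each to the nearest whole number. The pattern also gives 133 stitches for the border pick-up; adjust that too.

Cast on 382 stitches; work 1332 rows; border pick-up 148 stitches.

Stitches: 344 × 30/27 = 382.22 → 382.
Rows: 1363 × 43/44 = 1332.02 → 1332.
border pick-up: 133 × 30/27 = 147.78 → 148.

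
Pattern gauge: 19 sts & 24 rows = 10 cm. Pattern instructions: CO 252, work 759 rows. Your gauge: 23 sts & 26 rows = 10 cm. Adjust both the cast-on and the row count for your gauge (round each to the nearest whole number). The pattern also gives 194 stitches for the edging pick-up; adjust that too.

Cast on 305 stitches; work 822 rows; edging pick-up 235 stitches.

Stitches: 252 × 23/19 = 305.05 → 305.
Rows: 759 × 26/24 = 822.25 → 822.
edging pick-up: 194 × 23/19 = 234.84 → 235.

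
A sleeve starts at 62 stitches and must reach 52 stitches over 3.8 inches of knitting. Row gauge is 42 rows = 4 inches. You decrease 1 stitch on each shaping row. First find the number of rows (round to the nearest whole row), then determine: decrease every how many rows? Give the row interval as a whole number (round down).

Rows = 3.8 × 10.5 = 39.9 → 40 rows.
Stitches to remove: 10 → 10 shaping rows (at 1 st each).
40 / 10 = 4.00 → every 4 rows.

Decrease every 4th row.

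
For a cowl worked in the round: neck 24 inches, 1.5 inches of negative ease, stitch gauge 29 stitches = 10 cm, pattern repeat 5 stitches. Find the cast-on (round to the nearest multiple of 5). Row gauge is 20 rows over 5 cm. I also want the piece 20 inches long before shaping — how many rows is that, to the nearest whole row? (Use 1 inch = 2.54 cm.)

Finished = 24 − 1.5 = 22.5 inches.
22.5 inches × 2.54 = 57.15 cm.
29/10 = 2.9 sts per cm; 57.15 × 2.9 = 165.74 sts.
Nearest multiple of 5 → 165.
20 inches = 50.80 cm; × 4 = 203.20 → 203 rows.

Cast on 165 stitches; work 203 rows.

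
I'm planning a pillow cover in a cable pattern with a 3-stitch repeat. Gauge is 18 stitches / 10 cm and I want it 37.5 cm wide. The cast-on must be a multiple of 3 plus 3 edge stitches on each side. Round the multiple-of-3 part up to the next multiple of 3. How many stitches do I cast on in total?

18 / 10 = 1.8 sts per cm.
37.5 × 1.8 = 67.50 sts.
Less 6 edge sts → 61.50 for the repeat.
Next multiple of 3: 63.
Add back 6 edge sts → 69.

69 stitches.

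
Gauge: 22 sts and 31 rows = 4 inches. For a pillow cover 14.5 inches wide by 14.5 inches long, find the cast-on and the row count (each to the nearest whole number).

Cast on 80 stitches and work 112 rows.

Stitch gauge = 22/4 = 5.5 sts/in; 14.5 × 5.5 = 79.75 → 80 sts.
Row gauge = 31/4 = 7.75 rows/in; 14.5 × 7.75 = 112.38 → 112 rows.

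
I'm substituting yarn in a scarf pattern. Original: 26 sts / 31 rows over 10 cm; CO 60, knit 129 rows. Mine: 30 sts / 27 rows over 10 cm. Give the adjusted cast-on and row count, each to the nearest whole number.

Cast on 69 stitches; work 112 rows.

Stitches: 60 × 30/26 = 69.23 → 69.
Rows: 129 × 27/31 = 112.35 → 112.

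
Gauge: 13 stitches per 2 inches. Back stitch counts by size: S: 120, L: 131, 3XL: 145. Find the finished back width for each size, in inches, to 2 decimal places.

S 18.46 inches; L 20.15 inches; 3XL 22.31 inches.

13/2 = 6.5 sts per in.
S: 120 / 6.5 = 18.462 → 18.46 in.
L: 131 / 6.5 = 20.154 → 20.15 in.
3XL: 145 / 6.5 = 22.308 → 22.31 in.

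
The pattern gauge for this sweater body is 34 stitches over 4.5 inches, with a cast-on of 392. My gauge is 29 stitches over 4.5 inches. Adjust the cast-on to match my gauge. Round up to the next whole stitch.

Scale factor = 29 / 34 = 0.853.
392 × 29 / 34 = 334.35 sts.
→ 335 sts.

CO 335 sts.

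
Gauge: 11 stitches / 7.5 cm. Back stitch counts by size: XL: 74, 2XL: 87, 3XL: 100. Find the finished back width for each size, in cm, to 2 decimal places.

11/7.5 = 1.467 sts per cm.
XL: 74 / 1.467 = 50.455 → 50.45 cm.
2XL: 87 / 1.467 = 59.318 → 59.32 cm.
3XL: 100 / 1.467 = 68.182 → 68.18 cm.

XL 50.45 cm; 2XL 59.32 cm; 3XL 68.18 cm.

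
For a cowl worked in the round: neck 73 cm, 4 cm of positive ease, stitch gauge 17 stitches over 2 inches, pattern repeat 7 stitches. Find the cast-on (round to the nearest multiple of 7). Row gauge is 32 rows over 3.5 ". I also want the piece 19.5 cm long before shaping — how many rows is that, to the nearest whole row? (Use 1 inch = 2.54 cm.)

Cast on 259 stitches; work 70 rows.

Finished = 73 + 4 = 77 cm.
77 cm × 1/2.54 = 30.31 inches.
17/2 = 8.5 sts per in; 30.31 × 8.5 = 257.68 sts.
Nearest multiple of 7 → 259.
19.5 cm = 7.68 inches; × 9.143 = 70.19 → 70 rows.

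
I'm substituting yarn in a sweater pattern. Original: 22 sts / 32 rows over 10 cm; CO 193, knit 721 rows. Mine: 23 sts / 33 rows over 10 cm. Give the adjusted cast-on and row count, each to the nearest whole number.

Cast on 202 stitches; work 744 rows.

Stitches: 193 × 23/22 = 201.77 → 202.
Rows: 721 × 33/32 = 743.53 → 744.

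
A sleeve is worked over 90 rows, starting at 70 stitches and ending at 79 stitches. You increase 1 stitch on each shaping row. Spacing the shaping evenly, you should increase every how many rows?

Increase every 10th row.

Stitches to add: |79 − 70| = 9.
Shaping rows needed: 9 / 1 = 9.
90 rows / 9 = every 10 rows.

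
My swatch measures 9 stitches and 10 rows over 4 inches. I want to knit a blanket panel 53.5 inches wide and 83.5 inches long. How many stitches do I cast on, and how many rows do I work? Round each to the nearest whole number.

Stitch gauge = 9/4 = 2.25 sts/in; 53.5 × 2.25 = 120.38 → 120 sts.
Row gauge = 10/4 = 2.5 rows/in; 83.5 × 2.5 = 208.75 → 209 rows.

Cast on 120 stitches and work 209 rows.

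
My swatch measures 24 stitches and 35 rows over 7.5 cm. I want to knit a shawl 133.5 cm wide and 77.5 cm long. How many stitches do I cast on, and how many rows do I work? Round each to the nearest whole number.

Stitch gauge = 24/7.5 = 3.2 sts/cm; 133.5 × 3.2 = 427.20 → 427 sts.
Row gauge = 35/7.5 = 4.667 rows/cm; 77.5 × 4.667 = 361.67 → 362 rows.

Cast on 427 stitches and work 362 rows.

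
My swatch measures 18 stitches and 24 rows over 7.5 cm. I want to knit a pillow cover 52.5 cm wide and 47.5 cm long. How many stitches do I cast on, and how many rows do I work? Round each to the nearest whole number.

Stitch gauge = 18/7.5 = 2.4 sts/cm; 52.5 × 2.4 = 126.00 → 126 sts.
Row gauge = 24/7.5 = 3.2 rows/cm; 47.5 × 3.2 = 152.00 → 152 rows.

Cast on 126 stitches and work 152 rows.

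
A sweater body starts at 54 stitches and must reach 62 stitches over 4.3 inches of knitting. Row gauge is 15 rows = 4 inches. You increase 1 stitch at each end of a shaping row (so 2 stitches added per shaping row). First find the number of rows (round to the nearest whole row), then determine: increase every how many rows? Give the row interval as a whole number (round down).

Increase every 4th row.

Rows = 4.3 × 3.75 = 16.1 → 16 rows.
Stitches to add: 8 → 4 shaping rows (at 2 st each).
16 / 4 = 4.00 → every 4 rows.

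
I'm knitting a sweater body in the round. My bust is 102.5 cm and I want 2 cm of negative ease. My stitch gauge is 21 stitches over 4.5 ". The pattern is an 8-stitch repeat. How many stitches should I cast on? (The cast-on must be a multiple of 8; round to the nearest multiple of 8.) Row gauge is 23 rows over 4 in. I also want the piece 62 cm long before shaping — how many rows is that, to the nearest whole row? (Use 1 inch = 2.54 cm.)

Finished = 102.5 − 2 = 100.5 cm.
100.5 cm × 1/2.54 = 39.57 inches.
21/4.5 = 4.667 sts per in; 39.57 × 4.667 = 184.65 sts.
Nearest multiple of 8 → 184.
62 cm = 24.41 inches; × 5.75 = 140.35 → 140 rows.

Cast on 184 stitches; work 140 rows.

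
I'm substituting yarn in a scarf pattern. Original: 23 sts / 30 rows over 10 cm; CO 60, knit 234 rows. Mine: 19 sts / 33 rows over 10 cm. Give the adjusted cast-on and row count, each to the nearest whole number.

Stitches: 60 × 19/23 = 49.57 → 50.
Rows: 234 × 33/30 = 257.40 → 257.

Cast on 50 stitches; work 257 rows.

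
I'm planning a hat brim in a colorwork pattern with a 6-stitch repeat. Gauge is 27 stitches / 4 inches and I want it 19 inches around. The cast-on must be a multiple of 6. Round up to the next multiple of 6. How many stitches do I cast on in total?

27 / 4 = 6.75 sts per inch.
19 × 6.75 = 128.25 sts.
Next multiple of 6: 132.

Cast on 132 stitches.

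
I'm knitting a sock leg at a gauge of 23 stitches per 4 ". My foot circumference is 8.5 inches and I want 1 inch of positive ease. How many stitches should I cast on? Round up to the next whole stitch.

55 stitches.

Finished = 8.5 + 1 = 9.5 in.
23 / 4 = 5.75 sts per inch.
9.50 × 5.75 = 54.62 sts.
→ 55 sts.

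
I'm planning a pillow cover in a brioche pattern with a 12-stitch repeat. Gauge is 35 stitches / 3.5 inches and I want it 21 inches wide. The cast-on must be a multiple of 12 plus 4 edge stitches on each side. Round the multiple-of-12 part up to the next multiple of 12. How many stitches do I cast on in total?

35 / 3.5 = 10 sts per inch.
21 × 10 = 210.00 sts.
Less 8 edge sts → 202.00 for the repeat.
Next multiple of 12: 204.
Add back 8 edge sts → 212.

Cast on 212 stitches.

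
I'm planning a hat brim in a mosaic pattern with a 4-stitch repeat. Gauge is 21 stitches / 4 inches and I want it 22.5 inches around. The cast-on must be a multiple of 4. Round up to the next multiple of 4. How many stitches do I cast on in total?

120 stitches.

21 / 4 = 5.25 sts per inch.
22.5 × 5.25 = 118.12 sts.
Next multiple of 4: 120.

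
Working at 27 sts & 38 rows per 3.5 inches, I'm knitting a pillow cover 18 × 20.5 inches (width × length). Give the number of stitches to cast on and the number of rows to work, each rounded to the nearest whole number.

Stitch gauge = 27/3.5 = 7.714 sts/in; 18 × 7.714 = 138.86 → 139 sts.
Row gauge = 38/3.5 = 10.857 rows/in; 20.5 × 10.857 = 222.57 → 223 rows.

Cast on 139 stitches and work 223 rows.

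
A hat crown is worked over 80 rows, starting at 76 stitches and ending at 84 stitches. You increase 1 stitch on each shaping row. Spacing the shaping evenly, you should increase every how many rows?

Stitches to add: |84 − 76| = 8.
Shaping rows needed: 8 / 1 = 8.
80 rows / 8 = every 10 rows.

Increase every 10th row.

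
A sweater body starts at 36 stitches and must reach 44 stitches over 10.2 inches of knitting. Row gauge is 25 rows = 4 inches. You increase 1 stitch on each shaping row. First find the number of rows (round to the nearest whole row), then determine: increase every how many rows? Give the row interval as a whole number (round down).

Increase every 8th row.

Rows = 10.2 × 6.25 = 63.7 → 64 rows.
Stitches to add: 8 → 8 shaping rows (at 1 st each).
64 / 8 = 8.00 → every 8 rows.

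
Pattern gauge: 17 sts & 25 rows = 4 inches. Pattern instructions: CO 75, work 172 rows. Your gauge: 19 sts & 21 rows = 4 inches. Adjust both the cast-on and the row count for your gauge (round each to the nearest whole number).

Cast on 84 stitches; work 144 rows.

Stitches: 75 × 19/17 = 83.82 → 84.
Rows: 172 × 21/25 = 144.48 → 144.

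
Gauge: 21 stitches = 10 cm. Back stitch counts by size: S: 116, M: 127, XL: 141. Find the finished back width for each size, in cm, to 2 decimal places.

S 55.24 cm; M 60.48 cm; XL 67.14 cm.

21/10 = 2.1 sts per cm.
S: 116 / 2.1 = 55.238 → 55.24 cm.
M: 127 / 2.1 = 60.476 → 60.48 cm.
XL: 141 / 2.1 = 67.143 → 67.14 cm.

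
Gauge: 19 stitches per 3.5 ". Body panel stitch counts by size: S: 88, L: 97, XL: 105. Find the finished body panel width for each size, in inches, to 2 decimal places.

S 16.21 inches; L 17.87 inches; XL 19.34 inches.

19/3.5 = 5.429 sts per in.
S: 88 / 5.429 = 16.211 → 16.21 in.
L: 97 / 5.429 = 17.868 → 17.87 in.
XL: 105 / 5.429 = 19.342 → 19.34 in.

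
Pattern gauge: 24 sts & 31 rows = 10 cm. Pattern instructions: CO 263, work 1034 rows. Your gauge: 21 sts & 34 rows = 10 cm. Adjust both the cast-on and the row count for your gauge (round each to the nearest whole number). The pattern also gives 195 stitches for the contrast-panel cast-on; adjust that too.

Cast on 230 stitches; work 1134 rows; contrast-panel cast-on 171 stitches.

Stitches: 263 × 21/24 = 230.12 → 230.
Rows: 1034 × 34/31 = 1134.06 → 1134.
contrast-panel cast-on: 195 × 21/24 = 170.62 → 171.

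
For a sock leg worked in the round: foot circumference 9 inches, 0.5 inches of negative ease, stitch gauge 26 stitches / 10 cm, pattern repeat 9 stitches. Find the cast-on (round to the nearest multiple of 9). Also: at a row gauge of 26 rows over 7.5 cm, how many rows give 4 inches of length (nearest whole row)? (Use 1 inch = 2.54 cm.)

Cast on 54 stitches; work 35 rows.

Finished = 9 − 0.5 = 8.5 inches.
8.5 inches × 2.54 = 21.59 cm.
26/10 = 2.6 sts per cm; 21.59 × 2.6 = 56.13 sts.
Nearest multiple of 9 → 54.
4 inches = 10.16 cm; × 3.467 = 35.22 → 35 rows.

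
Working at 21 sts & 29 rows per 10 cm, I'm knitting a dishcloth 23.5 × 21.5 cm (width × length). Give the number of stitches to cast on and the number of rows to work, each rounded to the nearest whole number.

Stitch gauge = 21/10 = 2.1 sts/cm; 23.5 × 2.1 = 49.35 → 49 sts.
Row gauge = 29/10 = 2.9 rows/cm; 21.5 × 2.9 = 62.35 → 62 rows.

Cast on 49 stitches and work 62 rows.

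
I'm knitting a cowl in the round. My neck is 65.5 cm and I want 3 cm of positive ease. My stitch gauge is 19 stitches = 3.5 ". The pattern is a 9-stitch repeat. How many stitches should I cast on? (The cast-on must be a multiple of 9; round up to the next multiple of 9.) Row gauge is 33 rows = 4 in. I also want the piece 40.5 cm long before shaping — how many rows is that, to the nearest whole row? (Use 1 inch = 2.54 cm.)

Cast on 153 stitches; work 132 rows.

Finished = 65.5 + 3 = 68.5 cm.
68.5 cm × 1/2.54 = 26.97 inches.
19/3.5 = 5.429 sts per in; 26.97 × 5.429 = 146.40 sts.
Next multiple of 9 → 153.
40.5 cm = 15.94 inches; × 8.25 = 131.55 → 132 rows.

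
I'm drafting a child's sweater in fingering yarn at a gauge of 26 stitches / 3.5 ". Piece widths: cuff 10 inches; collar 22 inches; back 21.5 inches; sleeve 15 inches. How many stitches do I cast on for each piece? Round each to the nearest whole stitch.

cuff 74; collar 163; back 160; sleeve 111.

Rate = 26/3.5 = 7.429 sts per in.
cuff: 10 × 7.429 = 74.29 → 74.
collar: 22 × 7.429 = 163.43 → 163.
back: 21.5 × 7.429 = 159.71 → 160.
sleeve: 15 × 7.429 = 111.43 → 111.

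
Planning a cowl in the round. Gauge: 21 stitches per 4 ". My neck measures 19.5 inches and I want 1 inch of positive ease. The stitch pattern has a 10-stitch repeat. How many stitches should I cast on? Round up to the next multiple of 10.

Finished = 19.5 + 1 = 20.5 inches.
21 / 4 = 5.25 sts/in.
20.5 × 5.25 = 107.62 sts.
Next multiple of 10: 110.

110 stitches.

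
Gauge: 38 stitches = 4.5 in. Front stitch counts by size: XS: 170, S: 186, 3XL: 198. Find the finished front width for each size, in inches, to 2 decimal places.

38/4.5 = 8.444 sts per in.
XS: 170 / 8.444 = 20.132 → 20.13 in.
S: 186 / 8.444 = 22.026 → 22.03 in.
3XL: 198 / 8.444 = 23.447 → 23.45 in.

XS 20.13 inches; S 22.03 inches; 3XL 23.45 inches.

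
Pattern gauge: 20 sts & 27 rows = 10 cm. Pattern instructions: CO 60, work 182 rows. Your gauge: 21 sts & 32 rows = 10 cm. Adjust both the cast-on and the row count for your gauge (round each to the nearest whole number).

Stitches: 60 × 21/20 = 63.00 → 63.
Rows: 182 × 32/27 = 215.70 → 216.

Cast on 63 stitches; work 216 rows.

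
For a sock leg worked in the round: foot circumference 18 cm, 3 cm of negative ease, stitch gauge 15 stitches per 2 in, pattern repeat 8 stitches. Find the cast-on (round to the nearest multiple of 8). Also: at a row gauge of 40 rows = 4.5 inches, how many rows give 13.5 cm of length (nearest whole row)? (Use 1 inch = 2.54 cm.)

Cast on 48 stitches; work 47 rows.

Finished = 18 − 3 = 15 cm.
15 cm × 1/2.54 = 5.91 inches.
15/2 = 7.5 sts per in; 5.91 × 7.5 = 44.29 sts.
Nearest multiple of 8 → 48.
13.5 cm = 5.31 inches; × 8.889 = 47.24 → 47 rows.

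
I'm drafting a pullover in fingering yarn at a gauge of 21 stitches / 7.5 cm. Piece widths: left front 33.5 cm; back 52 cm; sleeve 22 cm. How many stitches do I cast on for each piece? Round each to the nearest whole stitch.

left front 94; back 146; sleeve 62.

Rate = 21/7.5 = 2.8 sts per cm.
left front: 33.5 × 2.8 = 93.80 → 94.
back: 52 × 2.8 = 145.60 → 146.
sleeve: 22 × 2.8 = 61.60 → 62.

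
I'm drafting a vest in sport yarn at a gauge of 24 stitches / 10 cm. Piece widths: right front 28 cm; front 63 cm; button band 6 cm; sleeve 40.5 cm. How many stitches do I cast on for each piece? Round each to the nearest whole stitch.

Rate = 24/10 = 2.4 sts per cm.
right front: 28 × 2.4 = 67.20 → 67.
front: 63 × 2.4 = 151.20 → 151.
button band: 6 × 2.4 = 14.40 → 14.
sleeve: 40.5 × 2.4 = 97.20 → 97.

right front 67; front 151; button band 14; sleeve 97.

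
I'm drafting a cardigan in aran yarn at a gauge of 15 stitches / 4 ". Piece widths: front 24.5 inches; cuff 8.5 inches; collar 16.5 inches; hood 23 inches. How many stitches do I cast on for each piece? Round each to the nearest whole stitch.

front 92; cuff 32; collar 62; hood 86.

Rate = 15/4 = 3.75 sts per in.
front: 24.5 × 3.75 = 91.88 → 92.
cuff: 8.5 × 3.75 = 31.88 → 32.
collar: 16.5 × 3.75 = 61.88 → 62.
hood: 23 × 3.75 = 86.25 → 86.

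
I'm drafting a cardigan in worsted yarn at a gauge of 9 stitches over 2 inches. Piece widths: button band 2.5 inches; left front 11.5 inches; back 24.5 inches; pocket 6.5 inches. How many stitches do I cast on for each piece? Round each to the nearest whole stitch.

button band 11; left front 52; back 110; pocket 29.

Rate = 9/2 = 4.5 sts per in.
button band: 2.5 × 4.5 = 11.25 → 11.
left front: 11.5 × 4.5 = 51.75 → 52.
back: 24.5 × 4.5 = 110.25 → 110.
pocket: 6.5 × 4.5 = 29.25 → 29.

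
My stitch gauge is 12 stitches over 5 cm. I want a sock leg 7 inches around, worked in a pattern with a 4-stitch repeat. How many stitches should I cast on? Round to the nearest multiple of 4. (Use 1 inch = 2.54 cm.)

7 in = 7 × 2.54 = 17.78 cm.
12 / 5 = 2.4 sts/cm.
17.78 × 2.4 = 42.67 sts.
→ 44.

Cast on 44 stitches.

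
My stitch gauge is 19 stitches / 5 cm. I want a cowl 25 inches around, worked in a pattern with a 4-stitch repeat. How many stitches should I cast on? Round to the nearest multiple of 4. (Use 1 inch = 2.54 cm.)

25 in = 25 × 2.54 = 63.50 cm.
19 / 5 = 3.8 sts/cm.
63.50 × 3.8 = 241.30 sts.
→ 240.

Cast on 240 stitches.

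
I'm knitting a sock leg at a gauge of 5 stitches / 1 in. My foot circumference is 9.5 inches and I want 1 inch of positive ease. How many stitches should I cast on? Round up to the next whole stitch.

Finished = 9.5 + 1 = 10.5 in.
5 / 1 = 5 sts per inch.
10.50 × 5 = 52.50 sts.
→ 53 sts.

53 stitches.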